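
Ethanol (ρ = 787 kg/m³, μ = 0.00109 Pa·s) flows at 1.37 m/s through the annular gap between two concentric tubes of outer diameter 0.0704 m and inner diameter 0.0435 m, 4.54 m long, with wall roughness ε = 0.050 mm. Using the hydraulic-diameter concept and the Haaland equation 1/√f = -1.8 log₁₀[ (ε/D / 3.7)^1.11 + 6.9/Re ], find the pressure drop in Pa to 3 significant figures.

Hydraulic diameter D_h = 4A/P = D_o - D_i = 0.0704 - 0.0435 = 0.0269 m.
Re = ρVD_h/μ = 787·1.37·0.0269/0.00109 = 2.661e+04.
ε/D_h = 5e-05/0.0269 = 0.00186; Haaland gives 1/√f = -1.8 log₁₀[0.000218+0.000259] = 5.978, so f = 0.02798.
ΔP = f(L/D_h)(ρV²/2) = 0.02798·4.54/0.0269·738.6 = 3488 Pa.

ΔP ≈ 3490 Pa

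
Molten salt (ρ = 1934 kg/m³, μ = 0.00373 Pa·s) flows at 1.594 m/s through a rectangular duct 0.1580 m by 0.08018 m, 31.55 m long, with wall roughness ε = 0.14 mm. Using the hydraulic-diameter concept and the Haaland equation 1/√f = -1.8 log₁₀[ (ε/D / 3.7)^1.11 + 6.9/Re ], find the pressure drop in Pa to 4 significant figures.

Hydraulic diameter D_h = 4A/P = 4·(0.158·0.08018)/(2·(0.158+0.08018)) = 0.05067/0.4764 = 0.1064 m.
Re = ρVD_h/μ = 1934·1.594·0.1064/0.00373 = 8.792e+04.
ε/D_h = 0.00014/0.1064 = 0.00132; Haaland gives 1/√f = -1.8 log₁₀[0.000148+7.85e-05] = 6.559, so f = 0.02324.
ΔP = f(L/D_h)(ρV²/2) = 0.02324·31.55/0.1064·2457 = 1.694e+04 Pa.

ΔP ≈ 16940 Pa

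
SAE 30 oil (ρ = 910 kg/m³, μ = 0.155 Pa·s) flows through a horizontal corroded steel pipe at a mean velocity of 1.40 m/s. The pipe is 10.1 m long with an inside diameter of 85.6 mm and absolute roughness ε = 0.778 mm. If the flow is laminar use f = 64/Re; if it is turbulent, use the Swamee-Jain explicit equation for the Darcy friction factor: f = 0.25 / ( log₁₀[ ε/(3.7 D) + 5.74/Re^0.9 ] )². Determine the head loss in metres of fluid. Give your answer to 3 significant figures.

Reynolds number Re = ρVD/μ = 910 · 1.4 · 0.0856 / 0.155 = 703.6.
Re < 2300 → laminar flow, so f = 64/Re = 64/703.6 = 0.09096 (the turbulent correlation is not needed).
Darcy-Weisbach: ΔP = f(L/D)(ρV²/2) = 0.09096·(10.1/0.0856)·(910·1.4²/2) = 0.09096·118·891.8 = 9572 Pa.
Head loss h_f = ΔP/(ρg) = 9572/(910·9.81) = 1.07 m.

h_f ≈ 1.07 m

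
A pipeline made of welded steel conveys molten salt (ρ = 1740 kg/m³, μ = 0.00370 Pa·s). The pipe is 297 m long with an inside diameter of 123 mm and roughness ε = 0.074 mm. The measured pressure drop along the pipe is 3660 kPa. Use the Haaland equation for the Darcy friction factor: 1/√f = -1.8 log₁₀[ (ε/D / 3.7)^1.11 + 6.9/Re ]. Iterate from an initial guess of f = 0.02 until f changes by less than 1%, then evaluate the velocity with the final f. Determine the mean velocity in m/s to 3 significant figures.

V ≈ 9.81 m/s

Rearranging Darcy-Weisbach: V = √(2·ΔP·D/(f·L·ρ)). With ε/D = 7.4e-05/0.123 = 0.000602, iterate starting from f = 0.02:
  f = 0.02 → V = √(2·3.66e+06·0.123/(0.02·297·1740)) = 9.333 m/s; Re = ρVD/μ = 5.399e+05; f → 0.01814
  f = 0.01814 → V = 9.8 m/s; Re = 5.668e+05; f → 0.01811
Converged (Δf/f < 1%). With the final f = 0.01811: V = √(2·3.66e+06·0.123/(0.01811·297·1740)) = 9.808 m/s.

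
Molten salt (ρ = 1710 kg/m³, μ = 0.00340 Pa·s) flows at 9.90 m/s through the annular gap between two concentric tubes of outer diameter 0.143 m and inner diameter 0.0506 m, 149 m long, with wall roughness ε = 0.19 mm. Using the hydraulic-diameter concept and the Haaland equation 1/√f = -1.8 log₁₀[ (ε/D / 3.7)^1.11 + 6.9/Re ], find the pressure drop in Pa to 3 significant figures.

ΔP ≈ 3.24×10^6 Pa

Hydraulic diameter D_h = 4A/P = D_o - D_i = 0.143 - 0.0506 = 0.0924 m.
Re = ρVD_h/μ = 1710·9.9·0.0924/0.0034 = 4.601e+05.
ε/D_h = 0.00019/0.0924 = 0.00206; Haaland gives 1/√f = -1.8 log₁₀[0.000244+1.5e-05] = 6.457, so f = 0.02398.
ΔP = f(L/D_h)(ρV²/2) = 0.02398·149/0.0924·8.38e+04 = 3.241e+06 Pa.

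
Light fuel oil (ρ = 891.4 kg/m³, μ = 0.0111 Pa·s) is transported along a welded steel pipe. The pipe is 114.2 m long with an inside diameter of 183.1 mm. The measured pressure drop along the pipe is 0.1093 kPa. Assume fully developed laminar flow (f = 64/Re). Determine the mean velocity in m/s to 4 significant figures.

For laminar flow, f = 64/Re with Re = ρVD/μ, so Darcy-Weisbach reduces to ΔP = 32μLV/D². Solving for V: V = ΔP·D²/(32μL) = 109.3·(0.1831)²/(32·0.0111·114.2) = 0.09034 m/s.
Check: Re = ρVD/μ = 891.4·0.09034·0.1831/0.0111 = 1328 < 2300, so the laminar assumption holds.

V ≈ 0.09034 m/s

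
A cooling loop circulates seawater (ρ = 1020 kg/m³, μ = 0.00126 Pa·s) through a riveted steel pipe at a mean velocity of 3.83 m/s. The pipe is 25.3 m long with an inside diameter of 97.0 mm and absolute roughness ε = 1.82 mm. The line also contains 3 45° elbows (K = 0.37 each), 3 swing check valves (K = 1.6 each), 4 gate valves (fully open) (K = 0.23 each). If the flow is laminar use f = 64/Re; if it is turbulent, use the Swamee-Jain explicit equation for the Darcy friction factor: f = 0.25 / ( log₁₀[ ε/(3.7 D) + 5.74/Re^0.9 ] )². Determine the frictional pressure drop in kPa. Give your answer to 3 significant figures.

ΔP ≈ 144 kPa

Reynolds number Re = ρVD/μ = 1020 · 3.83 · 0.097 / 0.00126 = 3.007e+05.
Re > 4000 → turbulent. Relative roughness ε/D = 0.00182/0.097 = 0.0188. Swamee-Jain: f = 0.25/(log₁₀[0.0188/3.7 + 5.74/3.007e+05^0.9])² = 0.25/(log₁₀[0.00507 + 6.74e-05])² = 0.25/(-2.289)² = 0.04771.
Total minor-loss coefficient ΣK = 3·0.37 + 3·1.6 + 4·0.23 = 6.83.
ΔP = [f·L/D + ΣK]·(ρV²/2) = [0.04771·25.3/0.097 + 6.83]·(1020·3.83²/2) = [12.44 + 6.83]·7481 = 1.442e+05 Pa.
ΔP = 1.442e+05 Pa = 144 kPa.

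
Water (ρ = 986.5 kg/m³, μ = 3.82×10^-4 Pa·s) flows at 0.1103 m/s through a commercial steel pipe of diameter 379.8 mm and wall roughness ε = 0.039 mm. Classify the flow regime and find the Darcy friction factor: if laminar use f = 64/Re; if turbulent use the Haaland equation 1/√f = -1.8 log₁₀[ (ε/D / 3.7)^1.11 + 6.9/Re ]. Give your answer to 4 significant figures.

f ≈ 0.01801

Re = ρVD/μ = 986.5·0.1103·0.3798/0.000382 = 1.082e+05.
Re > 4000 → turbulent. ε/D = 3.9e-05/0.3798 = 0.000103; Haaland: 1/√f = -1.8 log₁₀[8.75e-06 + 6.38e-05] = 7.451, so f = 0.01801.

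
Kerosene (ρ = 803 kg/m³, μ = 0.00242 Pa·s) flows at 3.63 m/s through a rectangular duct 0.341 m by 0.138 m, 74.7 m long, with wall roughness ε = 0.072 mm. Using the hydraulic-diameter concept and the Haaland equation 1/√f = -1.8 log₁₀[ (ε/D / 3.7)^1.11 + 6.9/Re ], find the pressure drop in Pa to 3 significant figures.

Hydraulic diameter D_h = 4A/P = 4·(0.341·0.138)/(2·(0.341+0.138)) = 0.1882/0.958 = 0.1965 m.
Re = ρVD_h/μ = 803·3.63·0.1965/0.00242 = 2.367e+05.
ε/D_h = 7.2e-05/0.1965 = 0.000366; Haaland gives 1/√f = -1.8 log₁₀[3.59e-05+2.92e-05] = 7.536, so f = 0.01761.
ΔP = f(L/D_h)(ρV²/2) = 0.01761·74.7/0.1965·5291 = 3.542e+04 Pa.

ΔP ≈ 35400 Pa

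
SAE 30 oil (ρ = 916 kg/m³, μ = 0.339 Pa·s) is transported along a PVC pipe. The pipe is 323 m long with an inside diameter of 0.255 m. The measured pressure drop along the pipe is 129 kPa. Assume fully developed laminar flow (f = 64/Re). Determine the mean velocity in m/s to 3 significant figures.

V ≈ 2.39 m/s

For laminar flow, f = 64/Re with Re = ρVD/μ, so Darcy-Weisbach reduces to ΔP = 32μLV/D². Solving for V: V = ΔP·D²/(32μL) = 1.29e+05·(0.255)²/(32·0.339·323) = 2.394 m/s.
Check: Re = ρVD/μ = 916·2.394·0.255/0.339 = 1650 < 2300, so the laminar assumption holds.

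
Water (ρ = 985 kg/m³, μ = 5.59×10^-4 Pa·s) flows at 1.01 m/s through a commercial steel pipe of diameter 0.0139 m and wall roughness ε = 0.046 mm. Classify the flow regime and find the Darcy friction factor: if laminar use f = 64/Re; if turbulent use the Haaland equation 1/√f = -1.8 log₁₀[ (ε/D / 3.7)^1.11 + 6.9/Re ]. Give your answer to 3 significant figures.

Re = ρVD/μ = 985·1.01·0.0139/0.000559 = 2.474e+04.
Re > 4000 → turbulent. ε/D = 4.6e-05/0.0139 = 0.00331; Haaland: 1/√f = -1.8 log₁₀[0.000413 + 0.000279] = 5.688, so f = 0.03091.

f ≈ 0.0309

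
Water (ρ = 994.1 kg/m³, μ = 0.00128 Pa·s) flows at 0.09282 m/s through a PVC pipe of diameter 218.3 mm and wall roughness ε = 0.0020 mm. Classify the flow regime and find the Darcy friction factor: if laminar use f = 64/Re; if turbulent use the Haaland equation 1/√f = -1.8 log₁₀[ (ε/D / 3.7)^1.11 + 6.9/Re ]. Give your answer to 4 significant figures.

f ≈ 0.02738

Re = ρVD/μ = 994.1·0.09282·0.2183/0.00128 = 1.574e+04.
Re > 4000 → turbulent. ε/D = 2e-06/0.2183 = 9.16e-06; Haaland: 1/√f = -1.8 log₁₀[5.99e-07 + 0.000438] = 6.043, so f = 0.02738.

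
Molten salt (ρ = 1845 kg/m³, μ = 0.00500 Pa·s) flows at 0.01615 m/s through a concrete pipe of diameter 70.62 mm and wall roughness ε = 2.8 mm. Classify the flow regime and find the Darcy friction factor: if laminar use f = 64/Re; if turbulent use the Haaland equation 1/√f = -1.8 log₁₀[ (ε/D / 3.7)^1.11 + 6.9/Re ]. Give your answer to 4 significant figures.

f ≈ 0.1521

Re = ρVD/μ = 1845·0.01615·0.07062/0.005 = 420.8.
Re < 2300 → laminar, so f = 64/Re = 0.1521 (roughness is irrelevant in laminar flow).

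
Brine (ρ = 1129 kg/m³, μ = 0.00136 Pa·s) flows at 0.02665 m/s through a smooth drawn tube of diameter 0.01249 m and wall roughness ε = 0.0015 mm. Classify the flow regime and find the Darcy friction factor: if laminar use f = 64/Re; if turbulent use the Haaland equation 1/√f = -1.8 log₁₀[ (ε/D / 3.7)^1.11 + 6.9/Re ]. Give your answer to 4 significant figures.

f ≈ 0.2316

Re = ρVD/μ = 1129·0.02665·0.01249/0.00136 = 276.3.
Re < 2300 → laminar, so f = 64/Re = 0.2316 (roughness is irrelevant in laminar flow).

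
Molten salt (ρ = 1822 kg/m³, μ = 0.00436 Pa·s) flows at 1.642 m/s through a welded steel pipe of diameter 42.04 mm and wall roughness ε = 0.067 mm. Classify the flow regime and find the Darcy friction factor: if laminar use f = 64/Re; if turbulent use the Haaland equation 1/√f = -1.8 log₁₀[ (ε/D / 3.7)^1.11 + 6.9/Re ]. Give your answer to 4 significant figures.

Re = ρVD/μ = 1822·1.642·0.04204/0.00436 = 2.885e+04.
Re > 4000 → turbulent. ε/D = 6.7e-05/0.04204 = 0.00159; Haaland: 1/√f = -1.8 log₁₀[0.000184 + 0.000239] = 6.073, so f = 0.02711.

f ≈ 0.02711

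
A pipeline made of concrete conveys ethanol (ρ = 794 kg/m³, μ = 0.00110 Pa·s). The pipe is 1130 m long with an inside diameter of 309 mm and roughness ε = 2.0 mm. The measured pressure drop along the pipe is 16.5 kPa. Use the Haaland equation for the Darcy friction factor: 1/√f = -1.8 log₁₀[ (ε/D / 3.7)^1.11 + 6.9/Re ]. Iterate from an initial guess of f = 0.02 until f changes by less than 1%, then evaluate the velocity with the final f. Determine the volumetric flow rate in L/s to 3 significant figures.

Rearranging Darcy-Weisbach: V = √(2·ΔP·D/(f·L·ρ)). With ε/D = 0.002/0.309 = 0.00647, iterate starting from f = 0.02:
  f = 0.02 → V = √(2·1.65e+04·0.309/(0.02·1130·794)) = 0.7538 m/s; Re = ρVD/μ = 1.681e+05; f → 0.03339
  f = 0.03339 → V = 0.5834 m/s; Re = 1.301e+05; f → 0.03351
Converged (Δf/f < 1%). With the final f = 0.03351: V = √(2·1.65e+04·0.309/(0.03351·1130·794)) = 0.5823 m/s.
Q = V·A = 0.5823·(π/4·0.309²) = 0.04367 m³/s = 43.7 L/s.

Q ≈ 43.7 L/s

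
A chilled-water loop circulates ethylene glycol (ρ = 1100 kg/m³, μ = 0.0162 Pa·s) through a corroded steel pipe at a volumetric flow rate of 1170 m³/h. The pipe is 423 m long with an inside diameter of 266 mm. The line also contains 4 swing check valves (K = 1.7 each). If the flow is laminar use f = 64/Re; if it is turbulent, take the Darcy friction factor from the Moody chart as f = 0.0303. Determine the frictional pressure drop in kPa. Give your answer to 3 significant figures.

ΔP ≈ 1030 kPa

Q = 1170 m³/h = 1170/3600 = 0.325 m³/s.
Cross-sectional area A = πD²/4 = π(0.266)²/4 = 0.05557 m²; mean velocity V = Q/A = 0.325/0.05557 = 5.848 m/s.
Reynolds number Re = ρVD/μ = 1100 · 5.848 · 0.266 / 0.0162 = 1.056e+05.
Re > 4000 → turbulent; use the Moody-chart value f = 0.0303.
Total minor-loss coefficient ΣK = 4·1.7 = 6.8.
ΔP = [f·L/D + ΣK]·(ρV²/2) = [0.0303·423/0.266 + 6.8]·(1100·5.848²/2) = [48.18 + 6.8]·1.881e+04 = 1.034e+06 Pa.
ΔP = 1.034e+06 Pa = 1030 kPa.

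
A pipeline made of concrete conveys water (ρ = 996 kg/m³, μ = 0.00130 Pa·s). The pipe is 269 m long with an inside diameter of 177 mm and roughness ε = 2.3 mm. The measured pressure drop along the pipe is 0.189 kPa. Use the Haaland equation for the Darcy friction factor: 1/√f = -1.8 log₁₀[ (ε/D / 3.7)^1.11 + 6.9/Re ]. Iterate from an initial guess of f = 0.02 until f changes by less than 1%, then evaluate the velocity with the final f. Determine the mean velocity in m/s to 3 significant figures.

V ≈ 0.0736 m/s

Rearranging Darcy-Weisbach: V = √(2·ΔP·D/(f·L·ρ)). With ε/D = 0.0023/0.177 = 0.013, iterate starting from f = 0.02:
  f = 0.02 → V = √(2·189·0.177/(0.02·269·996)) = 0.1117 m/s; Re = ρVD/μ = 1.515e+04; f → 0.0446
  f = 0.0446 → V = 0.07482 m/s; Re = 1.015e+04; f → 0.04598
  f = 0.04598 → V = 0.07369 m/s; Re = 9993; f → 0.04605
Converged (Δf/f < 1%). With the final f = 0.04605: V = √(2·189·0.177/(0.04605·269·996)) = 0.07364 m/s.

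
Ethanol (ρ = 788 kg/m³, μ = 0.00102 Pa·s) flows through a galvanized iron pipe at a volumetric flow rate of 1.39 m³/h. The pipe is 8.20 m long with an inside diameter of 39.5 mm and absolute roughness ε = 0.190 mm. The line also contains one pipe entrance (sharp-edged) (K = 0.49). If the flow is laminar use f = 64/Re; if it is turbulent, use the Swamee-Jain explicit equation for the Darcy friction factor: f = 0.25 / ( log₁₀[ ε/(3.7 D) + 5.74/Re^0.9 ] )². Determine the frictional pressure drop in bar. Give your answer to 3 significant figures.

ΔP ≈ 0.00330 bar

Q = 1.39 m³/h = 1.39/3600 = 0.0003861 m³/s.
Cross-sectional area A = πD²/4 = π(0.0395)²/4 = 0.001225 m²; mean velocity V = Q/A = 0.0003861/0.001225 = 0.3151 m/s.
Reynolds number Re = ρVD/μ = 788 · 0.3151 · 0.0395 / 0.00102 = 9615.
Re > 4000 → turbulent. Relative roughness ε/D = 0.00019/0.0395 = 0.00481. Swamee-Jain: f = 0.25/(log₁₀[0.00481/3.7 + 5.74/9615^0.9])² = 0.25/(log₁₀[0.0013 + 0.00149])² = 0.25/(-2.554)² = 0.03833.
Total minor-loss coefficient ΣK = 1·0.49 = 0.49.
ΔP = [f·L/D + ΣK]·(ρV²/2) = [0.03833·8.2/0.0395 + 0.49]·(788·0.3151²/2) = [7.957 + 0.49]·39.12 = 330.4 Pa.
ΔP = 330.4 Pa = 0.00330 bar.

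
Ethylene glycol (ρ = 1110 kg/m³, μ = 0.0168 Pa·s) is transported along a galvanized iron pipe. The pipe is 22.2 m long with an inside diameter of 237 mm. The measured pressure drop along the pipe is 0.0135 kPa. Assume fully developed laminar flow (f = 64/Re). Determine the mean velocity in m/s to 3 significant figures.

For laminar flow, f = 64/Re with Re = ρVD/μ, so Darcy-Weisbach reduces to ΔP = 32μLV/D². Solving for V: V = ΔP·D²/(32μL) = 13.5·(0.237)²/(32·0.0168·22.2) = 0.06354 m/s.
Check: Re = ρVD/μ = 1110·0.06354·0.237/0.0168 = 994.9 < 2300, so the laminar assumption holds.

V ≈ 0.0635 m/s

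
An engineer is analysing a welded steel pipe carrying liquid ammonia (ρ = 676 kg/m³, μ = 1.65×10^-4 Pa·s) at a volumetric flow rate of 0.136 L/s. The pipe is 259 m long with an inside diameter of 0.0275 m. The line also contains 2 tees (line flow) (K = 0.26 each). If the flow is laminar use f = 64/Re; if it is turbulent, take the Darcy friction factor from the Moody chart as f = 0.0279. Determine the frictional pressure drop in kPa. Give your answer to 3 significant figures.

ΔP ≈ 4.67 kPa

Q = 0.136 L/s = 0.136/1000 = 0.000136 m³/s.
Cross-sectional area A = πD²/4 = π(0.0275)²/4 = 0.000594 m²; mean velocity V = Q/A = 0.000136/0.000594 = 0.229 m/s.
Reynolds number Re = ρVD/μ = 676 · 0.229 · 0.0275 / 0.000165 = 2.58e+04.
Re > 4000 → turbulent; use the Moody-chart value f = 0.0279.
Total minor-loss coefficient ΣK = 2·0.26 = 0.52.
ΔP = [f·L/D + ΣK]·(ρV²/2) = [0.0279·259/0.0275 + 0.52]·(676·0.229²/2) = [262.8 + 0.52]·17.72 = 4666 Pa.
ΔP = 4666 Pa = 4.67 kPa.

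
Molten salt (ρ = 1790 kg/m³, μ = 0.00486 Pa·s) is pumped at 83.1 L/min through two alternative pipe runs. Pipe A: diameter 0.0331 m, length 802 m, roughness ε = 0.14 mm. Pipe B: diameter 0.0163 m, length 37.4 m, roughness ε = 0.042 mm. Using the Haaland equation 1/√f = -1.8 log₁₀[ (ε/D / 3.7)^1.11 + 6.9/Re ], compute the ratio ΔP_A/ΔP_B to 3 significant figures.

ΔP_A/ΔP_B ≈ 0.734

Pipe A: V = Q/A = 0.001385/0.0008605 = 1.61 m/s; Re = 1.962e+04; ε/D = 0.00423; Haaland → f = 0.03321; ΔP_A = f(L/D)(ρV²/2) = 1.866e+06 Pa.
Pipe B: V = Q/A = 0.001385/0.0002087 = 6.637 m/s; Re = 3.985e+04; ε/D = 0.00258; Haaland → f = 0.02812; ΔP_B = f(L/D)(ρV²/2) = 2.544e+06 Pa.
ΔP_A/ΔP_B = 1.866e+06/2.544e+06 = 0.734.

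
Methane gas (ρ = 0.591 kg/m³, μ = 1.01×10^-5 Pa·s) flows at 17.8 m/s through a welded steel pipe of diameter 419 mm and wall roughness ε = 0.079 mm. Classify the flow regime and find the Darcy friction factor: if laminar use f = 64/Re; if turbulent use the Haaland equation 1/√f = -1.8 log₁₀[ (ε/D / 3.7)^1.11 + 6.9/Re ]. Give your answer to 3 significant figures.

Re = ρVD/μ = 0.591·17.8·0.419/1.01e-05 = 4.364e+05.
Re > 4000 → turbulent. ε/D = 7.9e-05/0.419 = 0.000189; Haaland: 1/√f = -1.8 log₁₀[1.72e-05 + 1.58e-05] = 8.067, so f = 0.01537.

f ≈ 0.0154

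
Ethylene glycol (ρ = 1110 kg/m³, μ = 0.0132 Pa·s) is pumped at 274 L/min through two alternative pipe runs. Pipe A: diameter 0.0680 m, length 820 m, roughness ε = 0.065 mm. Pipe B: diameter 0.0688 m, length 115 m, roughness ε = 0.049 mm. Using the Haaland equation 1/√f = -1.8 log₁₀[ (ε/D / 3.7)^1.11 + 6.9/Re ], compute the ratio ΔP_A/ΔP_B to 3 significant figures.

Pipe A: V = Q/A = 0.004567/0.003632 = 1.257 m/s; Re = 7190; ε/D = 0.000956; Haaland → f = 0.03492; ΔP_A = f(L/D)(ρV²/2) = 3.695e+05 Pa.
Pipe B: V = Q/A = 0.004567/0.003718 = 1.228 m/s; Re = 7107; ε/D = 0.000712; Haaland → f = 0.03474; ΔP_B = f(L/D)(ρV²/2) = 4.864e+04 Pa.
ΔP_A/ΔP_B = 3.695e+05/4.864e+04 = 7.60.

ΔP_A/ΔP_B ≈ 7.60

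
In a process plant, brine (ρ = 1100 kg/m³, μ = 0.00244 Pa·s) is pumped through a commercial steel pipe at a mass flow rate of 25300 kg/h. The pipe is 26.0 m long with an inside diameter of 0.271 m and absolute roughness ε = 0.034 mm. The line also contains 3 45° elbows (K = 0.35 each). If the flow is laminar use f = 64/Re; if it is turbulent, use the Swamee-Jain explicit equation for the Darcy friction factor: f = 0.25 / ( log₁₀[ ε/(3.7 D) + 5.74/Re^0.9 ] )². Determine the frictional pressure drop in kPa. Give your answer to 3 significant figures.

ṁ = 25300 kg/h = 25300/3600 = 7.028 kg/s.
A = πD²/4 = π(0.271)²/4 = 0.05768 m²; mean velocity V = ṁ/(ρA) = 7.028/(1100 · 0.05768) = 0.1108 m/s.
Reynolds number Re = ρVD/μ = 1100 · 0.1108 · 0.271 / 0.00244 = 1.353e+04.
Re > 4000 → turbulent. Relative roughness ε/D = 3.4e-05/0.271 = 0.000125. Swamee-Jain: f = 0.25/(log₁₀[0.000125/3.7 + 5.74/1.353e+04^0.9])² = 0.25/(log₁₀[3.39e-05 + 0.0011])² = 0.25/(-2.946)² = 0.0288.
Total minor-loss coefficient ΣK = 3·0.35 = 1.05.
ΔP = [f·L/D + ΣK]·(ρV²/2) = [0.0288·26/0.271 + 1.05]·(1100·0.1108²/2) = [2.763 + 1.05]·6.748 = 25.73 Pa.
ΔP = 25.73 Pa = 0.0257 kPa.

ΔP ≈ 0.0257 kPa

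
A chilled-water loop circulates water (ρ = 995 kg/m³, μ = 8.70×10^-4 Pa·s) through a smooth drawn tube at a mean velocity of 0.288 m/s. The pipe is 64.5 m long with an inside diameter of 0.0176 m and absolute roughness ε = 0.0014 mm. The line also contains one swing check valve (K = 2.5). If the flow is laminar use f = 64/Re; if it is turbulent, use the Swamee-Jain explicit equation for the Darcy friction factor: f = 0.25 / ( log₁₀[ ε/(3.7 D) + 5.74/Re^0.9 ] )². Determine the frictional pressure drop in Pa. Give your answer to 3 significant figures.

ΔP ≈ 5590 Pa

Reynolds number Re = ρVD/μ = 995 · 0.288 · 0.0176 / 0.00087 = 5797.
Re > 4000 → turbulent. Relative roughness ε/D = 1.4e-06/0.0176 = 7.95e-05. Swamee-Jain: f = 0.25/(log₁₀[7.95e-05/3.7 + 5.74/5797^0.9])² = 0.25/(log₁₀[2.15e-05 + 0.00236])² = 0.25/(-2.624)² = 0.03631.
Total minor-loss coefficient ΣK = 1·2.5 = 2.5.
ΔP = [f·L/D + ΣK]·(ρV²/2) = [0.03631·64.5/0.0176 + 2.5]·(995·0.288²/2) = [133.1 + 2.5]·41.26 = 5594 Pa.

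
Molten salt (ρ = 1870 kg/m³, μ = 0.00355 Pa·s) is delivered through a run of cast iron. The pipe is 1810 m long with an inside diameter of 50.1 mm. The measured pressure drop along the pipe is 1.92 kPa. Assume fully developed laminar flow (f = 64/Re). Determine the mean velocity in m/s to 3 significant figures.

V ≈ 0.0234 m/s

For laminar flow, f = 64/Re with Re = ρVD/μ, so Darcy-Weisbach reduces to ΔP = 32μLV/D². Solving for V: V = ΔP·D²/(32μL) = 1920·(0.0501)²/(32·0.00355·1810) = 0.02344 m/s.
Check: Re = ρVD/μ = 1870·0.02344·0.0501/0.00355 = 618.5 < 2300, so the laminar assumption holds.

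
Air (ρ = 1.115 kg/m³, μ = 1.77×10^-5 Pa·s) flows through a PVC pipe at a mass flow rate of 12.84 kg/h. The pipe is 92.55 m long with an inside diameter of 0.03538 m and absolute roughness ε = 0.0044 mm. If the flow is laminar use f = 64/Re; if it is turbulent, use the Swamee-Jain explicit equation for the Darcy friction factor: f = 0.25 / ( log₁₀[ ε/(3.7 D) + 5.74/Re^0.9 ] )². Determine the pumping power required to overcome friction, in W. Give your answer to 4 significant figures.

ṁ = 12.84 kg/h = 12.84/3600 = 0.003567 kg/s.
A = πD²/4 = π(0.03538)²/4 = 0.0009831 m²; mean velocity V = ṁ/(ρA) = 0.003567/(1.115 · 0.0009831) = 3.254 m/s.
Reynolds number Re = ρVD/μ = 1.115 · 3.254 · 0.03538 / 1.77e-05 = 7252.
Re > 4000 → turbulent. Relative roughness ε/D = 4.4e-06/0.03538 = 0.000124. Swamee-Jain: f = 0.25/(log₁₀[0.000124/3.7 + 5.74/7252^0.9])² = 0.25/(log₁₀[3.36e-05 + 0.00193])² = 0.25/(-2.708)² = 0.03409.
Darcy-Weisbach: ΔP = f(L/D)(ρV²/2) = 0.03409·(92.55/0.03538)·(1.115·3.254²/2) = 0.03409·2616·5.902 = 526.4 Pa.
Q = ṁ/ρ = 0.003567/1.115 = 0.003199 m³/s.
Pumping power P = QΔP = 0.003199·526.4 = 1.6837 W = 1.684 W.

P ≈ 1.684 W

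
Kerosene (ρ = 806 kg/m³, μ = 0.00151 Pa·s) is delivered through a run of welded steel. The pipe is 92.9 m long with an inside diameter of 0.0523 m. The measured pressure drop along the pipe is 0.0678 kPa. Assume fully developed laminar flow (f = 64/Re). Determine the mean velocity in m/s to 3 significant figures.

For laminar flow, f = 64/Re with Re = ρVD/μ, so Darcy-Weisbach reduces to ΔP = 32μLV/D². Solving for V: V = ΔP·D²/(32μL) = 67.8·(0.0523)²/(32·0.00151·92.9) = 0.04131 m/s.
Check: Re = ρVD/μ = 806·0.04131·0.0523/0.00151 = 1153 < 2300, so the laminar assumption holds.

V ≈ 0.0413 m/s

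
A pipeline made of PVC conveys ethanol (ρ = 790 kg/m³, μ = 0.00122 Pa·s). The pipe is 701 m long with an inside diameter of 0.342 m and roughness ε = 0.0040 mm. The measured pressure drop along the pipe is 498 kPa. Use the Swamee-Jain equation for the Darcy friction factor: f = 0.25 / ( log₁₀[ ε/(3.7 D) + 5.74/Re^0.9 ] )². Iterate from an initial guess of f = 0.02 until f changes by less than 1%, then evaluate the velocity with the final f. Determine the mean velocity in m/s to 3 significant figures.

Rearranging Darcy-Weisbach: V = √(2·ΔP·D/(f·L·ρ)). With ε/D = 4e-06/0.342 = 1.17e-05, iterate starting from f = 0.02:
  f = 0.02 → V = √(2·4.98e+05·0.342/(0.02·701·790)) = 5.546 m/s; Re = ρVD/μ = 1.228e+06; f → 0.01154
  f = 0.01154 → V = 7.301 m/s; Re = 1.617e+06; f → 0.0111
  f = 0.0111 → V = 7.443 m/s; Re = 1.648e+06; f → 0.01107
Converged (Δf/f < 1%). With the final f = 0.01107: V = √(2·4.98e+05·0.342/(0.01107·701·790)) = 7.452 m/s.

V ≈ 7.45 m/s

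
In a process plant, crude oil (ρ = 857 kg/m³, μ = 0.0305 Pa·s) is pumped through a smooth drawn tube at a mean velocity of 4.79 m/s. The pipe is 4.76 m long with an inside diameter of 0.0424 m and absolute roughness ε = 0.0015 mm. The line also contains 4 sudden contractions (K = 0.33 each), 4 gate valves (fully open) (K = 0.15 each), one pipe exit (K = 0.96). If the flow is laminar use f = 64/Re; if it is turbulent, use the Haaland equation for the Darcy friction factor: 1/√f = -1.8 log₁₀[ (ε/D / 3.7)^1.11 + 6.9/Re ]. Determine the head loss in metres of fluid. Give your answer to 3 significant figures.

Reynolds number Re = ρVD/μ = 857 · 4.79 · 0.0424 / 0.0305 = 5707.
Re > 4000 → turbulent. Relative roughness ε/D = 1.5e-06/0.0424 = 3.54e-05. Haaland: 1/√f = -1.8 log₁₀[(3.54e-05/3.7)^1.11 + 6.9/5707] = -1.8 log₁₀[2.68e-06 + 0.00121] = 5.25, so f = 0.03628.
Total minor-loss coefficient ΣK = 4·0.33 + 4·0.15 + 1·0.96 = 2.88.
ΔP = [f·L/D + ΣK]·(ρV²/2) = [0.03628·4.76/0.0424 + 2.88]·(857·4.79²/2) = [4.073 + 2.88]·9832 = 6.836e+04 Pa.
Head loss h_f = ΔP/(ρg) = 6.836e+04/(857·9.81) = 8.13 m.

h_f ≈ 8.13 m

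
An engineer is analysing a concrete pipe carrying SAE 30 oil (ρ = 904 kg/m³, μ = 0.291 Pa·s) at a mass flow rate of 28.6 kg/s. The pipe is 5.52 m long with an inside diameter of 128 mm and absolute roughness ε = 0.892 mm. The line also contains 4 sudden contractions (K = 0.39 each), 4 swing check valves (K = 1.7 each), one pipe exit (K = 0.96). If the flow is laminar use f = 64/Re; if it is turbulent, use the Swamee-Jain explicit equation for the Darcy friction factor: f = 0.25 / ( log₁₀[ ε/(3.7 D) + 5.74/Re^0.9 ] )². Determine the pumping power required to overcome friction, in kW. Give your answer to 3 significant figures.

P ≈ 1.05 kW

A = πD²/4 = π(0.128)²/4 = 0.01287 m²; mean velocity V = ṁ/(ρA) = 28.6/(904 · 0.01287) = 2.459 m/s.
Reynolds number Re = ρVD/μ = 904 · 2.459 · 0.128 / 0.291 = 977.6.
Re < 2300 → laminar flow, so f = 64/Re = 64/977.6 = 0.06546 (the turbulent correlation is not needed).
Total minor-loss coefficient ΣK = 4·0.39 + 4·1.7 + 1·0.96 = 9.32.
ΔP = [f·L/D + ΣK]·(ρV²/2) = [0.06546·5.52/0.128 + 9.32]·(904·2.459²/2) = [2.823 + 9.32]·2732 = 3.318e+04 Pa.
Q = ṁ/ρ = 28.6/904 = 0.03164 m³/s.
Pumping power P = QΔP = 0.03164·3.318e+04 = 1050 W = 1.05 kW.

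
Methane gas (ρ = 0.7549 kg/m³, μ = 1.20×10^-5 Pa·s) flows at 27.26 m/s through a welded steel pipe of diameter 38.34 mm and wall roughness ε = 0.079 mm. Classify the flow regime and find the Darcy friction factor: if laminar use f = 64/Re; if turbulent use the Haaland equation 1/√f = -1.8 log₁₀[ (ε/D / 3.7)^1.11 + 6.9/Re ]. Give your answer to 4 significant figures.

Re = ρVD/μ = 0.7549·27.26·0.03834/1.2e-05 = 6.575e+04.
Re > 4000 → turbulent. ε/D = 7.9e-05/0.03834 = 0.00206; Haaland: 1/√f = -1.8 log₁₀[0.000244 + 0.000105] = 6.223, so f = 0.02583.

f ≈ 0.02583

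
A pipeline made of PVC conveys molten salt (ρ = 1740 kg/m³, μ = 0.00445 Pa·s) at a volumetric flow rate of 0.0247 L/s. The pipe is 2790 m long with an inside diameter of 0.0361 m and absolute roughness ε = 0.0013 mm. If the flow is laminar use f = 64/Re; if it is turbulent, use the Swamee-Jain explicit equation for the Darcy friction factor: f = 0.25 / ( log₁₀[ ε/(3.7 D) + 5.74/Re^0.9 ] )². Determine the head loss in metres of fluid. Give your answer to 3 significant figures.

Q = 0.0247 L/s = 0.0247/1000 = 2.47e-05 m³/s.
Cross-sectional area A = πD²/4 = π(0.0361)²/4 = 0.001024 m²; mean velocity V = Q/A = 2.47e-05/0.001024 = 0.02413 m/s.
Reynolds number Re = ρVD/μ = 1740 · 0.02413 · 0.0361 / 0.00445 = 340.6.
Re < 2300 → laminar flow, so f = 64/Re = 64/340.6 = 0.1879 (the turbulent correlation is not needed).
Darcy-Weisbach: ΔP = f(L/D)(ρV²/2) = 0.1879·(2790/0.0361)·(1740·0.02413²/2) = 0.1879·7.729e+04·0.5066 = 7357 Pa.
Head loss h_f = ΔP/(ρg) = 7357/(1740·9.81) = 0.431 m.

h_f ≈ 0.431 m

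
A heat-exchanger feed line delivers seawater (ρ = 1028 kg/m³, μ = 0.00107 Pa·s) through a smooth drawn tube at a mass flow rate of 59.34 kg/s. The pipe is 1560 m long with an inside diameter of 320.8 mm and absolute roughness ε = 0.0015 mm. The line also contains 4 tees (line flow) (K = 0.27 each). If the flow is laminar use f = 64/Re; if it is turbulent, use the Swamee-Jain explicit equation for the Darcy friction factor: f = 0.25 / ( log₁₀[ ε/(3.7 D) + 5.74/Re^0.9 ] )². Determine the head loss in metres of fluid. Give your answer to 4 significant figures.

A = πD²/4 = π(0.3208)²/4 = 0.08083 m²; mean velocity V = ṁ/(ρA) = 59.34/(1028 · 0.08083) = 0.7142 m/s.
Reynolds number Re = ρVD/μ = 1028 · 0.7142 · 0.3208 / 0.00107 = 2.201e+05.
Re > 4000 → turbulent. Relative roughness ε/D = 1.5e-06/0.3208 = 4.68e-06. Swamee-Jain: f = 0.25/(log₁₀[4.68e-06/3.7 + 5.74/2.201e+05^0.9])² = 0.25/(log₁₀[1.26e-06 + 8.92e-05])² = 0.25/(-4.043)² = 0.01529.
Total minor-loss coefficient ΣK = 4·0.27 = 1.08.
ΔP = [f·L/D + ΣK]·(ρV²/2) = [0.01529·1560/0.3208 + 1.08]·(1028·0.7142²/2) = [74.36 + 1.08]·262.2 = 1.978e+04 Pa.
Head loss h_f = ΔP/(ρg) = 1.978e+04/(1028·9.81) = 1.961 m.

h_f ≈ 1.961 m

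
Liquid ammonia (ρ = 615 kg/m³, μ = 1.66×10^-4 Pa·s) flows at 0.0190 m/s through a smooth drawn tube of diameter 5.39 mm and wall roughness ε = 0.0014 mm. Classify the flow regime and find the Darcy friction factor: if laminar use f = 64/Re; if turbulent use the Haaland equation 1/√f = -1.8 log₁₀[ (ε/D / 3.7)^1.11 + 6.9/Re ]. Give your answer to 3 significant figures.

f ≈ 0.169

Re = ρVD/μ = 615·0.019·0.00539/0.000166 = 379.4.
Re < 2300 → laminar, so f = 64/Re = 0.1687 (roughness is irrelevant in laminar flow).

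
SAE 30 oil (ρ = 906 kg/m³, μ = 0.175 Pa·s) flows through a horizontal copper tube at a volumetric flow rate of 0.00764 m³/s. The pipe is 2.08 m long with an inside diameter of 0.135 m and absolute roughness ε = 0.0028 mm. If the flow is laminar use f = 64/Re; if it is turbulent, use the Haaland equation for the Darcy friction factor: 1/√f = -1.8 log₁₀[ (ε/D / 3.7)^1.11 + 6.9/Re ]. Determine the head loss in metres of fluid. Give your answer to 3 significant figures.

h_f ≈ 0.0384 m

Cross-sectional area A = πD²/4 = π(0.135)²/4 = 0.01431 m²; mean velocity V = Q/A = 0.00764/0.01431 = 0.5337 m/s.
Reynolds number Re = ρVD/μ = 906 · 0.5337 · 0.135 / 0.175 = 373.
Re < 2300 → laminar flow, so f = 64/Re = 64/373 = 0.1716 (the turbulent correlation is not needed).
Darcy-Weisbach: ΔP = f(L/D)(ρV²/2) = 0.1716·(2.08/0.135)·(906·0.5337²/2) = 0.1716·15.41·129.1 = 341.1 Pa.
Head loss h_f = ΔP/(ρg) = 341.1/(906·9.81) = 0.0384 m.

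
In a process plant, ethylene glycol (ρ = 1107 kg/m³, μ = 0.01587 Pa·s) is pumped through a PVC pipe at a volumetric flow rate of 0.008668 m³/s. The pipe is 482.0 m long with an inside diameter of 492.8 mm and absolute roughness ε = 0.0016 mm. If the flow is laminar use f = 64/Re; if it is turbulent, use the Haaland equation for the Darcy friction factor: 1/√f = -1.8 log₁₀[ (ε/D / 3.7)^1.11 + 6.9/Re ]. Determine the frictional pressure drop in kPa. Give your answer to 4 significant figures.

Cross-sectional area A = πD²/4 = π(0.4928)²/4 = 0.1907 m²; mean velocity V = Q/A = 0.008668/0.1907 = 0.04545 m/s.
Reynolds number Re = ρVD/μ = 1107 · 0.04545 · 0.4928 / 0.0159 = 1562.
Re < 2300 → laminar flow, so f = 64/Re = 64/1562 = 0.04097 (the turbulent correlation is not needed).
Darcy-Weisbach: ΔP = f(L/D)(ρV²/2) = 0.04097·(482/0.4928)·(1107·0.04545²/2) = 0.04097·978.1·1.143 = 45.81 Pa.
ΔP = 45.81 Pa = 0.04581 kPa.

ΔP ≈ 0.04581 kPa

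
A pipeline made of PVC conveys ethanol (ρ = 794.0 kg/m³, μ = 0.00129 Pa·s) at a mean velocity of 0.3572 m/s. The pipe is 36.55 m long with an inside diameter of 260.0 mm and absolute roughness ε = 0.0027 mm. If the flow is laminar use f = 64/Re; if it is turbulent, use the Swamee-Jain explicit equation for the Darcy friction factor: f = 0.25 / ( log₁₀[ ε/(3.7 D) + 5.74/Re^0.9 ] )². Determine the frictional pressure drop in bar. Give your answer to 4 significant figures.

ΔP ≈ 0.001438 bar

Reynolds number Re = ρVD/μ = 794 · 0.3572 · 0.26 / 0.00129 = 5.716e+04.
Re > 4000 → turbulent. Relative roughness ε/D = 2.7e-06/0.26 = 1.04e-05. Swamee-Jain: f = 0.25/(log₁₀[1.04e-05/3.7 + 5.74/5.716e+04^0.9])² = 0.25/(log₁₀[2.81e-06 + 0.0003])² = 0.25/(-3.518)² = 0.02019.
Darcy-Weisbach: ΔP = f(L/D)(ρV²/2) = 0.02019·(36.55/0.26)·(794·0.3572²/2) = 0.02019·140.6·50.65 = 143.8 Pa.
ΔP = 143.8 Pa = 0.001438 bar.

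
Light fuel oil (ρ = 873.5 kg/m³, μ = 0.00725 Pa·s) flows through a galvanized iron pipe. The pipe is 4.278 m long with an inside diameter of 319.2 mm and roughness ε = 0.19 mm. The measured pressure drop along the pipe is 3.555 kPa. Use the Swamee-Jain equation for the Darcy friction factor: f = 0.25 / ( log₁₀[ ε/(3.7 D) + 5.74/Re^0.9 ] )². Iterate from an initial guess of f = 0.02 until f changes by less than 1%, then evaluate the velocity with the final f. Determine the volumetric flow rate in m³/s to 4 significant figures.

Q ≈ 0.4489 m³/s

Rearranging Darcy-Weisbach: V = √(2·ΔP·D/(f·L·ρ)). With ε/D = 0.00019/0.3192 = 0.000595, iterate starting from f = 0.02:
  f = 0.02 → V = √(2·3555·0.3192/(0.02·4.278·873.5)) = 5.511 m/s; Re = ρVD/μ = 2.119e+05; f → 0.01933
  f = 0.01933 → V = 5.606 m/s; Re = 2.156e+05; f → 0.0193
Converged (Δf/f < 1%). With the final f = 0.0193: V = √(2·3555·0.3192/(0.0193·4.278·873.5)) = 5.609 m/s.
Q = V·A = 5.609·(π/4·0.3192²) = 0.4489 m³/s = 0.4489 m³/s.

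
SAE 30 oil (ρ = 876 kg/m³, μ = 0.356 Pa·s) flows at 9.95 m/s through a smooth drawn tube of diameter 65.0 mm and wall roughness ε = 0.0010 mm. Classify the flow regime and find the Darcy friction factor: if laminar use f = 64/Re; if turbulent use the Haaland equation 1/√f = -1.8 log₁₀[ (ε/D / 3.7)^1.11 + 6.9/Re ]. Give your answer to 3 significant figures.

f ≈ 0.0402

Re = ρVD/μ = 876·9.95·0.065/0.356 = 1591.
Re < 2300 → laminar, so f = 64/Re = 0.04022 (roughness is irrelevant in laminar flow).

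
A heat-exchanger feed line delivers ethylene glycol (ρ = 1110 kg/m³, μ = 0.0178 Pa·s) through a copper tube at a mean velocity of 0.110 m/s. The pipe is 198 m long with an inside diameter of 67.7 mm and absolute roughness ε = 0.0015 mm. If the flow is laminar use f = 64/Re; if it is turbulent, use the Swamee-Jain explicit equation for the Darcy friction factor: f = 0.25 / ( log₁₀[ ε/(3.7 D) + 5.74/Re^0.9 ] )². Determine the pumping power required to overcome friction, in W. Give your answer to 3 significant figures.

P ≈ 1.07 W

Reynolds number Re = ρVD/μ = 1110 · 0.11 · 0.0677 / 0.0178 = 464.4.
Re < 2300 → laminar flow, so f = 64/Re = 64/464.4 = 0.1378 (the turbulent correlation is not needed).
Darcy-Weisbach: ΔP = f(L/D)(ρV²/2) = 0.1378·(198/0.0677)·(1110·0.11²/2) = 0.1378·2925·6.715 = 2707 Pa.
Q = V·A = 0.11·0.0036 = 0.000396 m³/s.
Pumping power P = QΔP = 0.000396·2707 = 1.072 W = 1.07 W.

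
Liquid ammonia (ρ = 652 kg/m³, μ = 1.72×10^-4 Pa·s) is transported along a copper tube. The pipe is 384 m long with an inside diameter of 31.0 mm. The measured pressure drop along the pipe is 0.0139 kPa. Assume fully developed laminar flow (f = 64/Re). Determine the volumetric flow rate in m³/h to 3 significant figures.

For laminar flow, f = 64/Re with Re = ρVD/μ, so Darcy-Weisbach reduces to ΔP = 32μLV/D². Solving for V: V = ΔP·D²/(32μL) = 13.9·(0.031)²/(32·0.000172·384) = 0.00632 m/s.
Check: Re = ρVD/μ = 652·0.00632·0.031/0.000172 = 742.7 < 2300, so the laminar assumption holds.
Q = V·A = 0.00632·(π/4·0.031²) = 4.77e-06 m³/s = 0.0172 m³/h.

Q ≈ 0.0172 m³/h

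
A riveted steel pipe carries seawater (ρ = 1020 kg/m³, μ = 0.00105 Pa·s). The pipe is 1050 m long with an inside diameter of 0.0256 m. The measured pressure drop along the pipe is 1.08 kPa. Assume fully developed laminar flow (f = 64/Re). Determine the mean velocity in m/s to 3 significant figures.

For laminar flow, f = 64/Re with Re = ρVD/μ, so Darcy-Weisbach reduces to ΔP = 32μLV/D². Solving for V: V = ΔP·D²/(32μL) = 1080·(0.0256)²/(32·0.00105·1050) = 0.02006 m/s.
Check: Re = ρVD/μ = 1020·0.02006·0.0256/0.00105 = 498.9 < 2300, so the laminar assumption holds.

V ≈ 0.0201 m/s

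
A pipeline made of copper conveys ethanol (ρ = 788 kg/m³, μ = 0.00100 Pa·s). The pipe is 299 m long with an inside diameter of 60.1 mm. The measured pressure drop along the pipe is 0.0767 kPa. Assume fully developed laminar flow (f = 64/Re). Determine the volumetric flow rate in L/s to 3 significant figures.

For laminar flow, f = 64/Re with Re = ρVD/μ, so Darcy-Weisbach reduces to ΔP = 32μLV/D². Solving for V: V = ΔP·D²/(32μL) = 76.7·(0.0601)²/(32·0.001·299) = 0.02895 m/s.
Check: Re = ρVD/μ = 788·0.02895·0.0601/0.001 = 1371 < 2300, so the laminar assumption holds.
Q = V·A = 0.02895·(π/4·0.0601²) = 8.214e-05 m³/s = 0.0821 L/s.

Q ≈ 0.0821 L/s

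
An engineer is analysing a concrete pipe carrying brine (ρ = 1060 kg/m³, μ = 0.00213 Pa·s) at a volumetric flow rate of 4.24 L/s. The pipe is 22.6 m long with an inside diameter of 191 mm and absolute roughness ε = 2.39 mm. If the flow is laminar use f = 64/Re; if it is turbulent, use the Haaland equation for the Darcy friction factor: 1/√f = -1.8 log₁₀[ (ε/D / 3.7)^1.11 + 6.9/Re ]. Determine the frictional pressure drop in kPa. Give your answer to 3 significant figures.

Q = 4.24 L/s = 4.24/1000 = 0.00424 m³/s.
Cross-sectional area A = πD²/4 = π(0.191)²/4 = 0.02865 m²; mean velocity V = Q/A = 0.00424/0.02865 = 0.148 m/s.
Reynolds number Re = ρVD/μ = 1060 · 0.148 · 0.191 / 0.00213 = 1.407e+04.
Re > 4000 → turbulent. Relative roughness ε/D = 0.00239/0.191 = 0.0125. Haaland: 1/√f = -1.8 log₁₀[(0.0125/3.7)^1.11 + 6.9/1.407e+04] = -1.8 log₁₀[0.00181 + 0.000491] = 4.749, so f = 0.04434.
Darcy-Weisbach: ΔP = f(L/D)(ρV²/2) = 0.04434·(22.6/0.191)·(1060·0.148²/2) = 0.04434·118.3·11.61 = 60.89 Pa.
ΔP = 60.89 Pa = 0.0609 kPa.

ΔP ≈ 0.0609 kPa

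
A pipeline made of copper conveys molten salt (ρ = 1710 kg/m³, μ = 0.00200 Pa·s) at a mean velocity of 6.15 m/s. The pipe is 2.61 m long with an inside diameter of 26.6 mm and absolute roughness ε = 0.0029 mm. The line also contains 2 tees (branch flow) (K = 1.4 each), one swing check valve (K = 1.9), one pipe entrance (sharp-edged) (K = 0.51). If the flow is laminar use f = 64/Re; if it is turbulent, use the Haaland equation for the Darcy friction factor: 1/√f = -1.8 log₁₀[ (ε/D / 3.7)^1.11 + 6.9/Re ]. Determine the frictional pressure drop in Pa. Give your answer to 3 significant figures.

ΔP ≈ 223000 Pa

Reynolds number Re = ρVD/μ = 1710 · 6.15 · 0.0266 / 0.002 = 1.399e+05.
Re > 4000 → turbulent. Relative roughness ε/D = 2.9e-06/0.0266 = 0.000109. Haaland: 1/√f = -1.8 log₁₀[(0.000109/3.7)^1.11 + 6.9/1.399e+05] = -1.8 log₁₀[9.35e-06 + 4.93e-05] = 7.617, so f = 0.01724.
Total minor-loss coefficient ΣK = 2·1.4 + 1·1.9 + 1·0.51 = 5.21.
ΔP = [f·L/D + ΣK]·(ρV²/2) = [0.01724·2.61/0.0266 + 5.21]·(1710·6.15²/2) = [1.691 + 5.21]·3.234e+04 = 2.232e+05 Pa.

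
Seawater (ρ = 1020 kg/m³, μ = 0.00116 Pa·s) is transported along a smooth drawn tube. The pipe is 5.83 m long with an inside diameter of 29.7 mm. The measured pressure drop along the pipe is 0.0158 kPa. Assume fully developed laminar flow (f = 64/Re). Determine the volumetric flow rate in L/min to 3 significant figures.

Q ≈ 2.68 L/min

For laminar flow, f = 64/Re with Re = ρVD/μ, so Darcy-Weisbach reduces to ΔP = 32μLV/D². Solving for V: V = ΔP·D²/(32μL) = 15.8·(0.0297)²/(32·0.00116·5.83) = 0.0644 m/s.
Check: Re = ρVD/μ = 1020·0.0644·0.0297/0.00116 = 1682 < 2300, so the laminar assumption holds.
Q = V·A = 0.0644·(π/4·0.0297²) = 4.462e-05 m³/s = 2.68 L/min.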